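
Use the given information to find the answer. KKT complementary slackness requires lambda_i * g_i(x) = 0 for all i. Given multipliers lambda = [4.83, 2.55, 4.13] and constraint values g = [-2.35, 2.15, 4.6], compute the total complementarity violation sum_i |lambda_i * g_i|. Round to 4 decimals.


KKT complementary slackness check:
lambda_1 * g_1 = 4.83 * -2.35 = -11.3505
lambda_2 * g_2 = 2.55 * 2.15 = 5.4825
lambda_3 * g_3 = 4.13 * 4.6 = 18.998
Total violation = 11.3505 + 5.4825 + 18.998 = 35.831


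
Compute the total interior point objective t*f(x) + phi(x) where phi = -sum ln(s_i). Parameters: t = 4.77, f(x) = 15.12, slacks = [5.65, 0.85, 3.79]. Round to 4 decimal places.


Step 1: Compute log-barrier.
ln values: [1.7317, -0.1625, 1.3324]
phi = -(1.7317 - 0.1625 + 1.3324) = -2.9015
Step 2: Compute augmented objective.
t*f(x) = 4.77*15.12 = 72.1224
Total = 72.1224 - 2.9015 = 69.2209


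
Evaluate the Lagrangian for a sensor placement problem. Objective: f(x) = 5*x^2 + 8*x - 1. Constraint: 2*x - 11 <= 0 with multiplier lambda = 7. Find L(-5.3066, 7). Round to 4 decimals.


Step 1: Evaluate f(x).
f(-5.3066) = 5*(-5.3066)^2 + 8*(-5.3066) - 1 = 97.3472
Step 2: Evaluate g(x).
g(-5.3066) = 2*-5.3066 - 11 = -21.6132
Step 3: Compute Lagrangian.
L = 97.3472 + 7*-21.6132 = -53.9452


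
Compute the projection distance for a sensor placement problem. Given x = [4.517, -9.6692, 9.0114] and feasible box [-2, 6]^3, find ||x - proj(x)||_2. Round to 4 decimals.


Project each component onto [-2, 6].
clip(4.517) = 4.517, clip(-9.6692) = -2.0, clip(9.0114) = 6.0
Projection = [4.517, -2.0, 6.0]
Squared diffs: [0.0, 58.8166, 9.0685]
Distance = sqrt(67.8851) = 8.2392


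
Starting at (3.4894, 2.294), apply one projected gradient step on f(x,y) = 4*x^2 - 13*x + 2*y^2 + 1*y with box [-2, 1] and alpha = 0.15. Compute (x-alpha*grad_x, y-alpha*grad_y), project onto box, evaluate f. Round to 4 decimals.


Step 1: Compute gradient at (3.4894, 2.294).
grad_x = 2*4*3.4894 - 13 = 14.9152
grad_y = 2*2*2.294 + 1 = 10.176
Step 2: Gradient step.
x_raw = 3.4894 - 0.15*14.9152 = 1.2521
y_raw = 2.294 - 0.15*10.176 = 0.7676
Step 3: Project onto [-2, 1].
x_proj = clip(1.2521) = 1.0
y_proj = clip(0.7676) = 0.7676
Step 4: Evaluate f.
f(1.0, 0.7676) = -7.054


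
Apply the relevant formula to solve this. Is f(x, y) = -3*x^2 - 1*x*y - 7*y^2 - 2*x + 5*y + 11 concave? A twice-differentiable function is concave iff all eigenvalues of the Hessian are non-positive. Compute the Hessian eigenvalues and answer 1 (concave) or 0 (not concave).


The Hessian of f(x,y) = -3*x^2 - 1*x*y - 7*y^2 - 2*x + 5*y + 11 is:
H = [[-6, -1], [-1, -14]]
Trace = -6 - 14 = -20
Determinant = -6*-14 - (-1)^2 = 83
Discriminant = (-20)^2 - 4*83 = 68.0
Eigenvalues: lambda_1 = -14.1231, lambda_2 = -5.8769
The function is concave.

1


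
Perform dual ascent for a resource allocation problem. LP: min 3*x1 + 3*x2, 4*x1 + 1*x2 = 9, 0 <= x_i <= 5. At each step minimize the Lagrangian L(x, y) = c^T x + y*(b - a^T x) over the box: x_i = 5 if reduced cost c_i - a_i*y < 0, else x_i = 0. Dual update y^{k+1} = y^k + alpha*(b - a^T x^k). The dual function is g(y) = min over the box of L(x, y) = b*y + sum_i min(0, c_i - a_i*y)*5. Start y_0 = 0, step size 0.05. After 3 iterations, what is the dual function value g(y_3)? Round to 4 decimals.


Dual ascent for LP: min 3*x1 + 3*x2, 4*x1 + 1*x2 = 9, 0 <= x_i <= 5
Step 1: y^k = 0.0, reduced costs: (3.0, 3.0)
  x^k = (0.0, 0.0), subgradient = b - a^T x = 9.0
  y^{k+1} = 0.0 + 0.05*9.0 = 0.45
Step 2: y^k = 0.45, reduced costs: (1.2, 2.55)
  x^k = (0.0, 0.0), subgradient = b - a^T x = 9.0
  y^{k+1} = 0.45 + 0.05*9.0 = 0.9
Step 3: y^k = 0.9, reduced costs: (-0.6, 2.1)
  x^k = (5.0, 0.0), subgradient = b - a^T x = -11.0
  y^{k+1} = 0.9 + 0.05*-11.0 = 0.35
Dual objective at y_3 = 0.35: reduced costs (1.6, 2.65), box minimizer x = (0.0, 0.0)
g(y_3) = b*y + (c1 - a1*y)*x1 + (c2 - a2*y)*x2 = 9*0.35 + 1.6*0.0 + 2.65*0.0 = 3.15 + 0.0 + 0.0 = 3.15


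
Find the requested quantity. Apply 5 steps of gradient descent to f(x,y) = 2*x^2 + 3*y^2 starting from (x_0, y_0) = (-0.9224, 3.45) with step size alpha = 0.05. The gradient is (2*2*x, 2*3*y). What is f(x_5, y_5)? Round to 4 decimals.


Gradient descent on f(x,y) = 2*x^2 + 3*y^2.
Starting point: (-0.9224, 3.45), alpha = 0.05
Step 1: grad_x = 2*2*-0.9224 = -3.6896, grad_y = 2*3*3.45 = 20.7
  x_1 = -0.9224 - 0.05*-3.6896 = -0.7379
  y_1 = 3.45 - 0.05*20.7 = 2.415
Step 2: grad_x = 2*2*-0.7379 = -2.9517, grad_y = 2*3*2.415 = 14.49
  x_2 = -0.7379 - 0.05*-2.9517 = -0.5903
  y_2 = 2.415 - 0.05*14.49 = 1.6905
Step 3: grad_x = 2*2*-0.5903 = -2.3613, grad_y = 2*3*1.6905 = 10.143
  x_3 = -0.5903 - 0.05*-2.3613 = -0.4723
  y_3 = 1.6905 - 0.05*10.143 = 1.1834
Step 4: grad_x = 2*2*-0.4723 = -1.8891, grad_y = 2*3*1.1834 = 7.1001
  x_4 = -0.4723 - 0.05*-1.8891 = -0.3778
  y_4 = 1.1834 - 0.05*7.1001 = 0.8283
Step 5: grad_x = 2*2*-0.3778 = -1.5113, grad_y = 2*3*0.8283 = 4.9701
  x_5 = -0.3778 - 0.05*-1.5113 = -0.3023
  y_5 = 0.8283 - 0.05*4.9701 = 0.5798
f(-0.3023, 0.5798) = 2*(-0.3023)^2 + 3*0.5798^2 = 1.1914


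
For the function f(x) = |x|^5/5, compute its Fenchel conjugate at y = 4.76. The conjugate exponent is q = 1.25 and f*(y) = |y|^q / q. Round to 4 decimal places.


The conjugate exponent q satisfies 1/p + 1/q = 1.
p = 5, so q = 5/(5 - 1) = 1.25
|y|^q = 4.76^1.25 = 7.0309
f*(4.76) = 7.0309 / 1.25 = 5.6247


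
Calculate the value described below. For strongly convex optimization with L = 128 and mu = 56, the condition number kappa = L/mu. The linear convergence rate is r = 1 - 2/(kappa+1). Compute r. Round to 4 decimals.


Step 1: Compute the condition number.
kappa = L/mu = 128/56 = 2.2857
Step 2: Compute the convergence rate.
r = 1 - 2/(kappa + 1) = 1 - 2*mu/(L + mu) = (L - mu)/(L + mu) = 72/184 = 0.3913


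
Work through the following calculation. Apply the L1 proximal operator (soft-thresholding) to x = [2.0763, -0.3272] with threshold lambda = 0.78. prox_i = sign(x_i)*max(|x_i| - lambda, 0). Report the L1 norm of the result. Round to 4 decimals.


Soft-thresholding with lambda = 0.78:
prox(2.0763) = sign(2.0763)*max(|2.0763| - 0.78, 0) = 1.2963
prox(-0.3272) = sign(-0.3272)*max(|-0.3272| - 0.78, 0) = 0.0
prox(x) = [1.2963, 0.0]
||prox(x)||_1 = 1.2963 + 0.0 = 1.2963


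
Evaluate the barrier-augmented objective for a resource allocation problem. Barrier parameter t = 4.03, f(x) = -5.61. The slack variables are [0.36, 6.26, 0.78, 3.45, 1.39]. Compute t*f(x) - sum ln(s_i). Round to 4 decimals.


Step 1: Compute log-barrier.
ln values: [-1.0217, 1.8342, -0.2485, 1.2384, 0.3293]
phi = -(-1.0217 + 1.8342 - 0.2485 + 1.2384 + 0.3293) = -2.1317
Step 2: Compute augmented objective.
t*f(x) = 4.03*-5.61 = -22.6083
Total = -22.6083 - 2.1317 = -24.74


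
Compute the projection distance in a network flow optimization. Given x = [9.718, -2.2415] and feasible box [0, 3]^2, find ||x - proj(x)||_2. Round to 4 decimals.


Project each component onto [0, 3].
clip(9.718) = 3.0, clip(-2.2415) = 0.0
Projection = [3.0, 0.0]
Squared diffs: [45.1315, 5.0243]
Distance = sqrt(50.1558) = 7.0821


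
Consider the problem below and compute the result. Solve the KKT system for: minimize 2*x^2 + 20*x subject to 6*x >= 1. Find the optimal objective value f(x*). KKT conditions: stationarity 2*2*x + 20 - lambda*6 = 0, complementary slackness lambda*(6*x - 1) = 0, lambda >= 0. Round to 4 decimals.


Step 1: Try lambda = 0 (constraint inactive).
x_unc = -20/(2*2) = -5.0
Check: 6*-5.0 = -30.0 < 1 -- violated!
Step 2: Constraint must be active: 6*x = 1
x* = 1/6 = 0.1667 (rounded; the exact value 1/6 is used below)
lambda = (2*2*(1/6) + 20)/6 = 3.4444
Step 3: Compute optimal value.
f(x*) = 2*(1/6)^2 + 20*(1/6) = 3.3889


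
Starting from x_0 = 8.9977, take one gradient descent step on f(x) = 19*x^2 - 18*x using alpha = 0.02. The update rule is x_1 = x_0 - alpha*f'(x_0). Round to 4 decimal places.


We compute the gradient at x_0 and apply the update.
f'(x) = 38*x - 18
f'(8.9977) = 38*8.9977 - 18 = 323.9126
x_1 = 8.9977 - 0.02*323.9126 = 2.5194


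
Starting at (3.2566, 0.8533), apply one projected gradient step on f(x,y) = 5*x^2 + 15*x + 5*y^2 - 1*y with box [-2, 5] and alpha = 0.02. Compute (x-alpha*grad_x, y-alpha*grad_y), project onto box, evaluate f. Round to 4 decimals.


Step 1: Compute gradient at (3.2566, 0.8533).
grad_x = 2*5*3.2566 + 15 = 47.566
grad_y = 2*5*0.8533 - 1 = 7.533
Step 2: Gradient step.
x_raw = 3.2566 - 0.02*47.566 = 2.3053
y_raw = 0.8533 - 0.02*7.533 = 0.7026
Step 3: Project onto [-2, 5].
x_proj = clip(2.3053) = 2.3053
y_proj = clip(0.7026) = 0.7026
Step 4: Evaluate f.
f(2.3053, 0.7026) = 62.9167


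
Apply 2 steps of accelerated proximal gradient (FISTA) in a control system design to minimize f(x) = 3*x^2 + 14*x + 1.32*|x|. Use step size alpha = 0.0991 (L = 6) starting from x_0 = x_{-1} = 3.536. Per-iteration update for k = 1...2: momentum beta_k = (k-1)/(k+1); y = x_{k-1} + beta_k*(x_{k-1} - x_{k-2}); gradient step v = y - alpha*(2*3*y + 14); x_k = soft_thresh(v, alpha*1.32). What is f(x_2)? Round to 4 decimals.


FISTA on f(x) = 3*x^2 + 14*x + 1.32*|x|
L = 6, alpha = 0.0991
Iteration 1: beta = 0.0, y = 3.536 + 0.0*(3.536 - 3.536) = 3.536
  grad(y) = 35.216, v = y - alpha*grad = 0.0461
  prox(v) = soft_thresh(0.0461, 0.1308) = 0.0
Iteration 2: beta = 0.3333, y = 0.0 + 0.3333*(0.0 - 3.536) = -1.1787
  grad(y) = 6.928, v = y - alpha*grad = -1.8652
  prox(v) = soft_thresh(-1.8652, 0.1308) = -1.7344
f(x_2) = 3*(-1.7344)^2 + 14*(-1.7344) + 1.32*|-1.7344| = -12.9678


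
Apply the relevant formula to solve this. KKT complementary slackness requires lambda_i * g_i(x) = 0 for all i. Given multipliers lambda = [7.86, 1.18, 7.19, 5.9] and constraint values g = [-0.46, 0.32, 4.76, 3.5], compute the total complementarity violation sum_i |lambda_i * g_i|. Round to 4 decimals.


KKT complementary slackness check:
lambda_1 * g_1 = 7.86 * -0.46 = -3.6156
lambda_2 * g_2 = 1.18 * 0.32 = 0.3776
lambda_3 * g_3 = 7.19 * 4.76 = 34.2244
lambda_4 * g_4 = 5.9 * 3.5 = 20.65
Total violation = 3.6156 + 0.3776 + 34.2244 + 20.65 = 58.8676


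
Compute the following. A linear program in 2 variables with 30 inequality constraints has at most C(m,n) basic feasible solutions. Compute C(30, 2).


Each vertex corresponds to some choice of n active constraints out of m, so the number of vertices is at most C(m, n) = m! / (n!(m-n)!).
m = 30, n = 2
Numerator: 30 * 29
Denominator: 2! = 2
C(30, 2) = 435


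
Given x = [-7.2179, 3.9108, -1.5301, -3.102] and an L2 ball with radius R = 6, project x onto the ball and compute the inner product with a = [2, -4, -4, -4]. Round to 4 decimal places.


Step 1: Compute ||x|| (intermediates to 6 decimals).
||x|| = sqrt((-7.2179)^2 + 3.9108^2 + (-1.5301)^2 + (-3.102)^2) = 8.908201
Step 2: Project.
Since ||x|| > R, scale = R/||x|| = 6/8.908201 = 0.673537, proj(x) = scale * x
proj(x) = [-4.861523, 2.634068, -1.030579, -2.089312]
Step 3: Dot product.
a^T * proj(x) = 2*(-4.861523) - 4*2.634068 - 4*(-1.030579) - 4*(-2.089312) = -7.7798


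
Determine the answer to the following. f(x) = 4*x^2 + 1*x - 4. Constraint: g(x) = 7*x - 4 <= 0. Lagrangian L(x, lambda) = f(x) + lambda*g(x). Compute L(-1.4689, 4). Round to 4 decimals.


Step 1: Evaluate f(x).
f(-1.4689) = 4*(-1.4689)^2 + 1*(-1.4689) - 4 = 3.1618
Step 2: Evaluate g(x).
g(-1.4689) = 7*-1.4689 - 4 = -14.2823
Step 3: Compute Lagrangian.
L = 3.1618 + 4*-14.2823 = -53.9674


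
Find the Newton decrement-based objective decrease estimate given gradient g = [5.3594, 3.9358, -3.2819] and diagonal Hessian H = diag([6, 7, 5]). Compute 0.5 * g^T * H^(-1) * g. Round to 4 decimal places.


Step 1: H is diagonal, so H^(-1) * g = [0.8932, 0.5623, -0.6564].
Step 2: g^T H^(-1) g = sum_i g_i^2 / H_ii
  = (5.3594)^2/6 + (3.9358)^2/7 + (-3.2819)^2/5
  = 4.7872 + 2.2129 + 2.1542 = 9.1543
Step 3: Objective decrease = 0.5 * g^T H^(-1) g = 4.5771


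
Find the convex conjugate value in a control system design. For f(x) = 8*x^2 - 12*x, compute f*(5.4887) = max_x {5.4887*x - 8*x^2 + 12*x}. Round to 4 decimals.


f*(y) = sup_x {y*x - a*x^2 - b*x} = sup_x {(y-b)*x - a*x^2}
FOC: (y - b) - 2a*x = 0 => x* = (y - b)/(2a)
x* = (5.4887 + 12)/(2*8) = 1.093
f*(5.4887) = (y-b)^2/(4a) = (5.4887 + 12)^2/(4*8)
= 305.8546/32 = 9.558


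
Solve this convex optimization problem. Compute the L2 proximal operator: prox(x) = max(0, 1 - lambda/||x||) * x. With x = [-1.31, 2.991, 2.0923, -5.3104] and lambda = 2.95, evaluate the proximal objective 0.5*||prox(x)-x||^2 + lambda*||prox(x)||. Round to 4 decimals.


Step 1: Compute ||x||.
||x|| = 6.5757
Step 2: Compute scaling factor.
scale = max(0, 1 - 2.95/6.5757) = 0.5514
Step 3: prox(x) = [-0.7223, 1.6492, 1.1537, -2.9281]
||prox(x)|| = 3.6257
Step 4: Proximal objective.
0.5*||prox-x||^2 = 4.3513
lambda*||prox|| = 10.6958
Total = 15.0472


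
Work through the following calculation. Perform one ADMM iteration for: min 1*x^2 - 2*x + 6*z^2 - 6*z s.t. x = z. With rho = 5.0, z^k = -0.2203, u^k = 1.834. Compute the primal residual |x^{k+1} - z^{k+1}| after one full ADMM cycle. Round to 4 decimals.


ADMM iteration with rho = 5.0, z^k = -0.2203, u^k = 1.834
Step 1: x-update.
Minimize 1*x^2 - 2*x + (5.0/2)*(x + 0.2203 + 1.834)^2
FOC: (2*1 + 5.0)*x = 2 + 5.0*(-0.2203 - 1.834)
x^{k+1} = -1.1816
Step 2: z-update.
Minimize 6*z^2 - 6*z + (5.0/2)*(-1.1816 - z + 1.834)^2
FOC: (2*6 + 5.0)*z = 6 + 5.0*(-1.1816 + 1.834)
z^{k+1} = 0.5448
Step 3: u-update.
u^{k+1} = 1.834 - 1.1816 - 0.5448 = 0.1075
Step 4: Primal residual = |-1.1816 - 0.5448| = 1.7265


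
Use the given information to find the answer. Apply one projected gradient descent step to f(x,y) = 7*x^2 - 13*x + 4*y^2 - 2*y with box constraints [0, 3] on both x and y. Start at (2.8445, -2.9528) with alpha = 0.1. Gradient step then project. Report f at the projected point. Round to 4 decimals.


Step 1: Compute gradient at (2.8445, -2.9528).
grad_x = 2*7*2.8445 - 13 = 26.823
grad_y = 2*4*-2.9528 - 2 = -25.6224
Step 2: Gradient step.
x_raw = 2.8445 - 0.1*26.823 = 0.1622
y_raw = -2.9528 - 0.1*-25.6224 = -0.3906
Step 3: Project onto [0, 3].
x_proj = clip(0.1622) = 0.1622
y_proj = clip(-0.3906) = 0.0
Step 4: Evaluate f.
f(0.1622, 0.0) = -1.9244


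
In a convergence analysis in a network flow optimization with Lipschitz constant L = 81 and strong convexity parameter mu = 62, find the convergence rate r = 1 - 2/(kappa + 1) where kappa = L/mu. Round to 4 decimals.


Step 1: Compute the condition number.
kappa = L/mu = 81/62 = 1.3065
Step 2: Compute the convergence rate.
r = 1 - 2/(kappa + 1) = 1 - 2*mu/(L + mu) = (L - mu)/(L + mu) = 19/143 = 0.1329


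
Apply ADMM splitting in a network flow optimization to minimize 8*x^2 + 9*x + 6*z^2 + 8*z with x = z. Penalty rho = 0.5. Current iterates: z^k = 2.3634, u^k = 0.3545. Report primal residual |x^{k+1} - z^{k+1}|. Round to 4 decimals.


ADMM iteration with rho = 0.5, z^k = 2.3634, u^k = 0.3545
Step 1: x-update.
Minimize 8*x^2 + 9*x + (0.5/2)*(x - 2.3634 + 0.3545)^2
FOC: (2*8 + 0.5)*x = -9 + 0.5*(2.3634 - 0.3545)
x^{k+1} = -0.4846
Step 2: z-update.
Minimize 6*z^2 + 8*z + (0.5/2)*(-0.4846 - z + 0.3545)^2
FOC: (2*6 + 0.5)*z = -8 + 0.5*(-0.4846 + 0.3545)
z^{k+1} = -0.6452
Step 3: u-update.
u^{k+1} = 0.3545 - 0.4846 + 0.6452 = 0.5151
Step 4: Primal residual = |-0.4846 + 0.6452| = 0.1606


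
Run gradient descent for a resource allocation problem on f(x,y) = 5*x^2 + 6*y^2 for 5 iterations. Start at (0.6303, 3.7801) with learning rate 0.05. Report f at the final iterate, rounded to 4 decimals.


Gradient descent on f(x,y) = 5*x^2 + 6*y^2.
Starting point: (0.6303, 3.7801), alpha = 0.05
Step 1: grad_x = 2*5*0.6303 = 6.303, grad_y = 2*6*3.7801 = 45.3612
  x_1 = 0.6303 - 0.05*6.303 = 0.3152
  y_1 = 3.7801 - 0.05*45.3612 = 1.512
Step 2: grad_x = 2*5*0.3152 = 3.1515, grad_y = 2*6*1.512 = 18.1445
  x_2 = 0.3152 - 0.05*3.1515 = 0.1576
  y_2 = 1.512 - 0.05*18.1445 = 0.6048
Step 3: grad_x = 2*5*0.1576 = 1.5758, grad_y = 2*6*0.6048 = 7.2578
  x_3 = 0.1576 - 0.05*1.5758 = 0.0788
  y_3 = 0.6048 - 0.05*7.2578 = 0.2419
Step 4: grad_x = 2*5*0.0788 = 0.7879, grad_y = 2*6*0.2419 = 2.9031
  x_4 = 0.0788 - 0.05*0.7879 = 0.0394
  y_4 = 0.2419 - 0.05*2.9031 = 0.0968
Step 5: grad_x = 2*5*0.0394 = 0.3939, grad_y = 2*6*0.0968 = 1.1612
  x_5 = 0.0394 - 0.05*0.3939 = 0.0197
  y_5 = 0.0968 - 0.05*1.1612 = 0.0387
f(0.0197, 0.0387) = 5*0.0197^2 + 6*0.0387^2 = 0.0109


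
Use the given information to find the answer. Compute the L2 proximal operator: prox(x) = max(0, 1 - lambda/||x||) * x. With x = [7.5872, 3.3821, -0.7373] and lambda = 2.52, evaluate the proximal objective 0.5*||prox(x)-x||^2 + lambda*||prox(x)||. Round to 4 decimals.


Step 1: Compute ||x||.
||x|| = 8.3395
Step 2: Compute scaling factor.
scale = max(0, 1 - 2.52/8.3395) = 0.6978
Step 3: prox(x) = [5.2945, 2.3601, -0.5145]
||prox(x)|| = 5.8195
Step 4: Proximal objective.
0.5*||prox-x||^2 = 3.1752
lambda*||prox|| = 14.6651
Total = 17.8404


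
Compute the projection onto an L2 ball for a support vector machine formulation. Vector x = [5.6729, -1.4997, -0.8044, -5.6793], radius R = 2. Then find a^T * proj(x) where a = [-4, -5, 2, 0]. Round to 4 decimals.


Step 1: Compute ||x|| (intermediates to 6 decimals).
||x|| = sqrt(5.6729^2 + (-1.4997)^2 + (-0.8044)^2 + (-5.6793)^2) = 8.205632
Step 2: Project.
Since ||x|| > R, scale = R/||x|| = 2/8.205632 = 0.243735, proj(x) = scale * x
proj(x) = [1.382684, -0.365529, -0.19606, -1.384244]
Step 3: Dot product.
a^T * proj(x) = -4*1.382684 - 5*(-0.365529) + 2*(-0.19606) + 0*(-1.384244) = -4.0952


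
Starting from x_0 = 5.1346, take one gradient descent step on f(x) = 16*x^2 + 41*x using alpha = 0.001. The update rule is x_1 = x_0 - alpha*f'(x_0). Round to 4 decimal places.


We compute the gradient at x_0 and apply the update.
f'(x) = 32*x + 41
f'(5.1346) = 32*5.1346 + 41 = 205.3072
x_1 = 5.1346 - 0.001*205.3072 = 4.9293


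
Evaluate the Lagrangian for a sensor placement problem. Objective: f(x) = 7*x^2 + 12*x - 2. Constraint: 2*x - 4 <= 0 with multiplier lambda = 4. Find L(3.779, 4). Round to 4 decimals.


Step 1: Evaluate f(x).
f(3.779) = 7*3.779^2 + 12*3.779 - 2 = 143.3139
Step 2: Evaluate g(x).
g(3.779) = 2*3.779 - 4 = 3.558
Step 3: Compute Lagrangian.
L = 143.3139 + 4*3.558 = 157.5459


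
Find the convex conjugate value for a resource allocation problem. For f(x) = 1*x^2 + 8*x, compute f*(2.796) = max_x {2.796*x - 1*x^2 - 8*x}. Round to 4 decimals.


f*(y) = sup_x {y*x - a*x^2 - b*x} = sup_x {(y-b)*x - a*x^2}
FOC: (y - b) - 2a*x = 0 => x* = (y - b)/(2a)
x* = (2.796 - 8)/(2*1) = -2.602
f*(2.796) = (y-b)^2/(4a) = (2.796 - 8)^2/(4*1)
= 27.0816/4 = 6.7704


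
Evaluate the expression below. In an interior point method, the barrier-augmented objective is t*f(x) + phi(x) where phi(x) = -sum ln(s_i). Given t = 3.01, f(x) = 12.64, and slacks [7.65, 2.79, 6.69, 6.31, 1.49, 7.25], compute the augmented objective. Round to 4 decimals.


Step 1: Compute log-barrier.
ln values: [2.0347, 1.026, 1.9006, 1.8421, 0.3988, 1.981]
phi = -(2.0347 + 1.026 + 1.9006 + 1.8421 + 0.3988 + 1.981) = -9.1833
Step 2: Compute augmented objective.
t*f(x) = 3.01*12.64 = 38.0464
Total = 38.0464 - 9.1833 = 28.8631


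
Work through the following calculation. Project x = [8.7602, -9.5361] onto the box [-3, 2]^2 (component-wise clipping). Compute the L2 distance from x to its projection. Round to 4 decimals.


Project each component onto [-3, 2].
clip(8.7602) = 2.0, clip(-9.5361) = -3.0
Projection = [2.0, -3.0]
Squared diffs: [45.7003, 42.7206]
Distance = sqrt(88.4209) = 9.4032


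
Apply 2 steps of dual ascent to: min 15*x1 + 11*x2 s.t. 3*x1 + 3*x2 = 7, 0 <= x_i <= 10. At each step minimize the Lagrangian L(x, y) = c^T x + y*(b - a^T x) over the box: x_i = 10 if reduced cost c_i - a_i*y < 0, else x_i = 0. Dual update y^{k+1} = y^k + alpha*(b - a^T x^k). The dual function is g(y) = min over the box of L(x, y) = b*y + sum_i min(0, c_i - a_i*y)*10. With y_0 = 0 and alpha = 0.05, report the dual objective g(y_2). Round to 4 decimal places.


Dual ascent for LP: min 15*x1 + 11*x2, 3*x1 + 3*x2 = 7, 0 <= x_i <= 10
Step 1: y^k = 0.0, reduced costs: (15.0, 11.0)
  x^k = (0.0, 0.0), subgradient = b - a^T x = 7.0
  y^{k+1} = 0.0 + 0.05*7.0 = 0.35
Step 2: y^k = 0.35, reduced costs: (13.95, 9.95)
  x^k = (0.0, 0.0), subgradient = b - a^T x = 7.0
  y^{k+1} = 0.35 + 0.05*7.0 = 0.7
Dual objective at y_2 = 0.7: reduced costs (12.9, 8.9), box minimizer x = (0.0, 0.0)
g(y_2) = b*y + (c1 - a1*y)*x1 + (c2 - a2*y)*x2 = 7*0.7 + 12.9*0.0 + 8.9*0.0 = 4.9 + 0.0 + 0.0 = 4.9


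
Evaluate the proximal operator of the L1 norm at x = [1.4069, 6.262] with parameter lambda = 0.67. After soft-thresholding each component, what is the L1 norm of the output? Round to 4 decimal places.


Soft-thresholding with lambda = 0.67:
prox(1.4069) = sign(1.4069)*max(|1.4069| - 0.67, 0) = 0.7369
prox(6.262) = sign(6.262)*max(|6.262| - 0.67, 0) = 5.592
prox(x) = [0.7369, 5.592]
||prox(x)||_1 = 0.7369 + 5.592 = 6.3289


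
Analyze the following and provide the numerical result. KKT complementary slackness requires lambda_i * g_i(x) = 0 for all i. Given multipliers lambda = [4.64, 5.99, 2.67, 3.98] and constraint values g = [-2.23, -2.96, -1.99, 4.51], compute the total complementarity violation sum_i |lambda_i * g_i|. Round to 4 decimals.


KKT complementary slackness check:
lambda_1 * g_1 = 4.64 * -2.23 = -10.3472
lambda_2 * g_2 = 5.99 * -2.96 = -17.7304
lambda_3 * g_3 = 2.67 * -1.99 = -5.3133
lambda_4 * g_4 = 3.98 * 4.51 = 17.9498
Total violation = 10.3472 + 17.7304 + 5.3133 + 17.9498 = 51.3407


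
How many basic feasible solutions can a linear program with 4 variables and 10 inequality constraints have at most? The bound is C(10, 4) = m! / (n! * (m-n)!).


Each vertex corresponds to some choice of n active constraints out of m, so the number of vertices is at most C(m, n) = m! / (n!(m-n)!).
m = 10, n = 4
Numerator: 10 * 9 * 8 * 7
Denominator: 4! = 24
C(10, 4) = 210


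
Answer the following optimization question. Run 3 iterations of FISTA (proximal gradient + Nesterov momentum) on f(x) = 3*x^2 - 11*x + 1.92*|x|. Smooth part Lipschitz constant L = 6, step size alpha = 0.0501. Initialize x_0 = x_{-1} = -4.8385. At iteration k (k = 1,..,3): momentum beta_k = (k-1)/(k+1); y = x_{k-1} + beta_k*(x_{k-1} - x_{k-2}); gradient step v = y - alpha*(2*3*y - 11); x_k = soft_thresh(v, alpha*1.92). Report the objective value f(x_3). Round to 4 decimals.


FISTA on f(x) = 3*x^2 - 11*x + 1.92*|x|
L = 6, alpha = 0.0501
Iteration 1: beta = 0.0, y = -4.8385 + 0.0*(-4.8385 + 4.8385) = -4.8385
  grad(y) = -40.031, v = y - alpha*grad = -2.8329
  prox(v) = soft_thresh(-2.8329, 0.0962) = -2.7368
Iteration 2: beta = 0.3333, y = -2.7368 + 0.3333*(-2.7368 + 4.8385) = -2.0362
  grad(y) = -23.217, v = y - alpha*grad = -0.873
  prox(v) = soft_thresh(-0.873, 0.0962) = -0.7768
Iteration 3: beta = 0.5, y = -0.7768 + 0.5*(-0.7768 + 2.7368) = 0.2032
  grad(y) = -9.781, v = y - alpha*grad = 0.6932
  prox(v) = soft_thresh(0.6932, 0.0962) = 0.597
f(x_3) = 3*0.597^2 - 11*0.597 + 1.92*|0.597| = -4.3515


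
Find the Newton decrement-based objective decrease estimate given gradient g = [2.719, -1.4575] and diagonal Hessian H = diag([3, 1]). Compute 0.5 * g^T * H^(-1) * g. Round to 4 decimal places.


Step 1: H is diagonal, so H^(-1) * g = [0.9063, -1.4575].
Step 2: g^T H^(-1) g = sum_i g_i^2 / H_ii
  = (2.719)^2/3 + (-1.4575)^2/1
  = 2.4643 + 2.1243 = 4.5886
Step 3: Objective decrease = 0.5 * g^T H^(-1) g = 2.2943


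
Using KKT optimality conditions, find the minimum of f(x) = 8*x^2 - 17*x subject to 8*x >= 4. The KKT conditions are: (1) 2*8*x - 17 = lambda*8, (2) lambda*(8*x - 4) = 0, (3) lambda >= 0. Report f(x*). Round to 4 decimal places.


Step 1: Try lambda = 0 (constraint inactive).
Stationarity: 2*8*x - 17 = 0
x* = 17/(2*8) = 1.0625
Check constraint: 8*1.0625 = 8.5 >= 4 -- satisfied.
Step 2: Compute optimal value.
f(x*) = 8*1.0625^2 - 17*1.0625 = -9.0313


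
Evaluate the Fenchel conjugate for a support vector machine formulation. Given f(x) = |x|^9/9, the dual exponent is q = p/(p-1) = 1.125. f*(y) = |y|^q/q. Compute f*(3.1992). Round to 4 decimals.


The conjugate exponent q satisfies 1/p + 1/q = 1.
p = 9, so q = 9/(9 - 1) = 1.125
|y|^q = 3.1992^1.125 = 3.6997
f*(3.1992) = 3.6997 / 1.125 = 3.2887


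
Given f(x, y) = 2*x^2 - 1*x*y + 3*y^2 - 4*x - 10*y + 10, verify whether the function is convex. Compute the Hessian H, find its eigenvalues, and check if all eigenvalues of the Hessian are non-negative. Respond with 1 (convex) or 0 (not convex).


The Hessian of f(x,y) = 2*x^2 - 1*x*y + 3*y^2 - 4*x - 10*y + 10 is:
H = [[4, -1], [-1, 6]]
Trace = 4 + 6 = 10
Determinant = 4*6 - (-1)^2 = 23
Discriminant = (10)^2 - 4*23 = 8.0
Eigenvalues: lambda_1 = 3.5858, lambda_2 = 6.4142
The function is convex.

1


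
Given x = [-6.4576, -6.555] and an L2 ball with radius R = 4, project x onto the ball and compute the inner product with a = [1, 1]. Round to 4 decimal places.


Step 1: Compute ||x|| (intermediates to 6 decimals).
||x|| = sqrt((-6.4576)^2 + (-6.555)^2) = 9.201555
Step 2: Project.
Since ||x|| > R, scale = R/||x|| = 4/9.201555 = 0.434709, proj(x) = scale * x
proj(x) = [-2.807177, -2.849517]
Step 3: Dot product.
a^T * proj(x) = 1*(-2.807177) + 1*(-2.849517) = -5.6567


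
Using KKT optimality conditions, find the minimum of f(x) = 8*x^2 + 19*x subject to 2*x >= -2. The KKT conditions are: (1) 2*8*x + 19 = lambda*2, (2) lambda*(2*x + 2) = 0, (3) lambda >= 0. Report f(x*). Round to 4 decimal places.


Step 1: Try lambda = 0 (constraint inactive).
x_unc = -19/(2*8) = -1.1875
Check: 2*-1.1875 = -2.375 < -2 -- violated!
Step 2: Constraint must be active: 2*x = -2
x* = -2/2 = -1.0
lambda = (2*8*(-1.0) + 19)/2 = 1.5
Step 3: Compute optimal value.
f(x*) = 8*(-1.0)^2 + 19*(-1.0) = -11.0


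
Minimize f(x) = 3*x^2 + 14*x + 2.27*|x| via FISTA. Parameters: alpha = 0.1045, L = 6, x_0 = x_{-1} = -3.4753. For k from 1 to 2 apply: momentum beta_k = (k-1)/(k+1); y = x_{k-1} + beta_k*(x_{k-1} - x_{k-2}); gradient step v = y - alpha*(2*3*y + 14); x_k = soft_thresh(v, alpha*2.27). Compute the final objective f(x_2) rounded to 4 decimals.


FISTA on f(x) = 3*x^2 + 14*x + 2.27*|x|
L = 6, alpha = 0.1045
Iteration 1: beta = 0.0, y = -3.4753 + 0.0*(-3.4753 + 3.4753) = -3.4753
  grad(y) = -6.8518, v = y - alpha*grad = -2.7593
  prox(v) = soft_thresh(-2.7593, 0.2372) = -2.5221
Iteration 2: beta = 0.3333, y = -2.5221 + 0.3333*(-2.5221 + 3.4753) = -2.2043
  grad(y) = 0.774, v = y - alpha*grad = -2.2852
  prox(v) = soft_thresh(-2.2852, 0.2372) = -2.048
f(x_2) = 3*(-2.048)^2 + 14*(-2.048) + 2.27*|-2.048| = -11.4401


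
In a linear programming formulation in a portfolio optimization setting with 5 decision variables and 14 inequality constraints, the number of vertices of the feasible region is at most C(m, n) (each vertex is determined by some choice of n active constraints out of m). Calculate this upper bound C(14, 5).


Each vertex corresponds to some choice of n active constraints out of m, so the number of vertices is at most C(m, n) = m! / (n!(m-n)!).
m = 14, n = 5
Numerator: 14 * 13 * 12 * 11 * 10
Denominator: 5! = 120
C(14, 5) = 2002


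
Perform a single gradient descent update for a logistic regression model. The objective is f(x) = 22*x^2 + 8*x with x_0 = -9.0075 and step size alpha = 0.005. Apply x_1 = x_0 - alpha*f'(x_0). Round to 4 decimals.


We compute the gradient at x_0 and apply the update.
f'(x) = 44*x + 8
f'(-9.0075) = 44*-9.0075 + 8 = -388.33
x_1 = -9.0075 - 0.005*-388.33 = -7.0659


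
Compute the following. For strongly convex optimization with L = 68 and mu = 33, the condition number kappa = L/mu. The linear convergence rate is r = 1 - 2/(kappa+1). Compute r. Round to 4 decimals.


Step 1: Compute the condition number.
kappa = L/mu = 68/33 = 2.0606
Step 2: Compute the convergence rate.
r = 1 - 2/(kappa + 1) = 1 - 2*mu/(L + mu) = (L - mu)/(L + mu) = 35/101 = 0.3465


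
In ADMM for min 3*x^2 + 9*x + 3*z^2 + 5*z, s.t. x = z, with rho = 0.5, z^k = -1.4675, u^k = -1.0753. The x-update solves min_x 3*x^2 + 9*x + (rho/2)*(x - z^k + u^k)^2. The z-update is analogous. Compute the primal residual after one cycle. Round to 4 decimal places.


ADMM iteration with rho = 0.5, z^k = -1.4675, u^k = -1.0753
Step 1: x-update.
Minimize 3*x^2 + 9*x + (0.5/2)*(x + 1.4675 - 1.0753)^2
FOC: (2*3 + 0.5)*x = -9 + 0.5*(-1.4675 + 1.0753)
x^{k+1} = -1.4148
Step 2: z-update.
Minimize 3*z^2 + 5*z + (0.5/2)*(-1.4148 - z - 1.0753)^2
FOC: (2*3 + 0.5)*z = -5 + 0.5*(-1.4148 - 1.0753)
z^{k+1} = -0.9608
Step 3: u-update.
u^{k+1} = -1.0753 - 1.4148 + 0.9608 = -1.5293
Step 4: Primal residual = |-1.4148 + 0.9608| = 0.454


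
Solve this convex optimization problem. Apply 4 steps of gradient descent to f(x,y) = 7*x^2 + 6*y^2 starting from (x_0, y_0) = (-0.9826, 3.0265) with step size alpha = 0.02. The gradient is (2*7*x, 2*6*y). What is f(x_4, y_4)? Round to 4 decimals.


Gradient descent on f(x,y) = 7*x^2 + 6*y^2.
Starting point: (-0.9826, 3.0265), alpha = 0.02
Step 1: grad_x = 2*7*-0.9826 = -13.7564, grad_y = 2*6*3.0265 = 36.318
  x_1 = -0.9826 - 0.02*-13.7564 = -0.7075
  y_1 = 3.0265 - 0.02*36.318 = 2.3001
Step 2: grad_x = 2*7*-0.7075 = -9.9046, grad_y = 2*6*2.3001 = 27.6017
  x_2 = -0.7075 - 0.02*-9.9046 = -0.5094
  y_2 = 2.3001 - 0.02*27.6017 = 1.7481
Step 3: grad_x = 2*7*-0.5094 = -7.1313, grad_y = 2*6*1.7481 = 20.9773
  x_3 = -0.5094 - 0.02*-7.1313 = -0.3668
  y_3 = 1.7481 - 0.02*20.9773 = 1.3286
Step 4: grad_x = 2*7*-0.3668 = -5.1345, grad_y = 2*6*1.3286 = 15.9427
  x_4 = -0.3668 - 0.02*-5.1345 = -0.2641
  y_4 = 1.3286 - 0.02*15.9427 = 1.0097
f(-0.2641, 1.0097) = 7*(-0.2641)^2 + 6*1.0097^2 = 6.6051


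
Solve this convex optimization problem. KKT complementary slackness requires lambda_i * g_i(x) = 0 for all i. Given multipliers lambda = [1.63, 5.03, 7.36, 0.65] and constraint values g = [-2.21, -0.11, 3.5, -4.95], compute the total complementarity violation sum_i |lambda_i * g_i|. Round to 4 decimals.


KKT complementary slackness check:
lambda_1 * g_1 = 1.63 * -2.21 = -3.6023
lambda_2 * g_2 = 5.03 * -0.11 = -0.5533
lambda_3 * g_3 = 7.36 * 3.5 = 25.76
lambda_4 * g_4 = 0.65 * -4.95 = -3.2175
Total violation = 3.6023 + 0.5533 + 25.76 + 3.2175 = 33.1331


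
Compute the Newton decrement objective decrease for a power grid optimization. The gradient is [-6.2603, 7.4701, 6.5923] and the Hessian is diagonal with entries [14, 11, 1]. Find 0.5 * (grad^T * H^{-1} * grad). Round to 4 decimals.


Step 1: H is diagonal, so H^(-1) * g = [-0.4472, 0.6791, 6.5923].
Step 2: g^T H^(-1) g = sum_i g_i^2 / H_ii
  = (-6.2603)^2/14 + (7.4701)^2/11 + (6.5923)^2/1
  = 2.7994 + 5.0729 + 43.4584 = 51.3307
Step 3: Objective decrease = 0.5 * g^T H^(-1) g = 25.6654


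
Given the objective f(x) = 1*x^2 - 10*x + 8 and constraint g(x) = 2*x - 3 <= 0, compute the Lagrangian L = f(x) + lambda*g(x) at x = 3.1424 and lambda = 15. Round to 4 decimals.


Step 1: Evaluate f(x).
f(3.1424) = 1*3.1424^2 - 10*3.1424 + 8 = -13.5493
Step 2: Evaluate g(x).
g(3.1424) = 2*3.1424 - 3 = 3.2848
Step 3: Compute Lagrangian.
L = -13.5493 + 15*3.2848 = 35.7227


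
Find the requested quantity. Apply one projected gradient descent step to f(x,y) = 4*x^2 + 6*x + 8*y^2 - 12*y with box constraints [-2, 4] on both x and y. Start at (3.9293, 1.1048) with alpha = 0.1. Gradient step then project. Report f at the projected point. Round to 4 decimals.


Step 1: Compute gradient at (3.9293, 1.1048).
grad_x = 2*4*3.9293 + 6 = 37.4344
grad_y = 2*8*1.1048 - 12 = 5.6768
Step 2: Gradient step.
x_raw = 3.9293 - 0.1*37.4344 = 0.1859
y_raw = 1.1048 - 0.1*5.6768 = 0.5371
Step 3: Project onto [-2, 4].
x_proj = clip(0.1859) = 0.1859
y_proj = clip(0.5371) = 0.5371
Step 4: Evaluate f.
f(0.1859, 0.5371) = -2.8841


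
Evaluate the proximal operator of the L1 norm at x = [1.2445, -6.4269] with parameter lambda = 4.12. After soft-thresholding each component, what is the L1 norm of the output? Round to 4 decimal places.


Soft-thresholding with lambda = 4.12:
prox(1.2445) = sign(1.2445)*max(|1.2445| - 4.12, 0) = 0.0
prox(-6.4269) = sign(-6.4269)*max(|-6.4269| - 4.12, 0) = -2.3069
prox(x) = [0.0, -2.3069]
||prox(x)||_1 = 0.0 + 2.3069 = 2.3069


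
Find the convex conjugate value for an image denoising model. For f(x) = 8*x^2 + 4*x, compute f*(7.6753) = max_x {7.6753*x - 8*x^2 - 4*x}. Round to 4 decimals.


f*(y) = sup_x {y*x - a*x^2 - b*x} = sup_x {(y-b)*x - a*x^2}
FOC: (y - b) - 2a*x = 0 => x* = (y - b)/(2a)
x* = (7.6753 - 4)/(2*8) = 0.2297
f*(7.6753) = (y-b)^2/(4a) = (7.6753 - 4)^2/(4*8)
= 13.5078/32 = 0.4221


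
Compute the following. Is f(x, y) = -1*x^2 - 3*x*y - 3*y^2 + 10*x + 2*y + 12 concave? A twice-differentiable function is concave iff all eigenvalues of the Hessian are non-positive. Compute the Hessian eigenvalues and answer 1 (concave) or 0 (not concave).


The Hessian of f(x,y) = -1*x^2 - 3*x*y - 3*y^2 + 10*x + 2*y + 12 is:
H = [[-2, -3], [-3, -6]]
Trace = -2 - 6 = -8
Determinant = -2*-6 - (-3)^2 = 3
Discriminant = (-8)^2 - 4*3 = 52.0
Eigenvalues: lambda_1 = -7.6056, lambda_2 = -0.3944
The function is concave.

1


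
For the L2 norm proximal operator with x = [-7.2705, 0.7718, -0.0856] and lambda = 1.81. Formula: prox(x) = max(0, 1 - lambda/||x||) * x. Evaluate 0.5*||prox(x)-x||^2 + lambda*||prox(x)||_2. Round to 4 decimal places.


Step 1: Compute ||x||.
||x|| = 7.3119
Step 2: Compute scaling factor.
scale = max(0, 1 - 1.81/7.3119) = 0.7525
Step 3: prox(x) = [-5.4707, 0.5807, -0.0644]
||prox(x)|| = 5.5019
Step 4: Proximal objective.
0.5*||prox-x||^2 = 1.6381
lambda*||prox|| = 9.9584
Total = 11.5964


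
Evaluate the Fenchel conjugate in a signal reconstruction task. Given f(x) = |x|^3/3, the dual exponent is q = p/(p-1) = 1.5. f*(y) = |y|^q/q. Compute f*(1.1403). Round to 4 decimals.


The conjugate exponent q satisfies 1/p + 1/q = 1.
p = 3, so q = 3/(3 - 1) = 1.5
|y|^q = 1.1403^1.5 = 1.2177
f*(1.1403) = 1.2177 / 1.5 = 0.8118


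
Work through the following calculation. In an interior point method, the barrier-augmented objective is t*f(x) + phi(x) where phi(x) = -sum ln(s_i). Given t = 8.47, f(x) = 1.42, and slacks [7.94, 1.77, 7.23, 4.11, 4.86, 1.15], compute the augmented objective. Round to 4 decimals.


Step 1: Compute log-barrier.
ln values: [2.0719, 0.571, 1.9782, 1.4134, 1.581, 0.1398]
phi = -(2.0719 + 0.571 + 1.9782 + 1.4134 + 1.581 + 0.1398) = -7.7554
Step 2: Compute augmented objective.
t*f(x) = 8.47*1.42 = 12.0274
Total = 12.0274 - 7.7554 = 4.272


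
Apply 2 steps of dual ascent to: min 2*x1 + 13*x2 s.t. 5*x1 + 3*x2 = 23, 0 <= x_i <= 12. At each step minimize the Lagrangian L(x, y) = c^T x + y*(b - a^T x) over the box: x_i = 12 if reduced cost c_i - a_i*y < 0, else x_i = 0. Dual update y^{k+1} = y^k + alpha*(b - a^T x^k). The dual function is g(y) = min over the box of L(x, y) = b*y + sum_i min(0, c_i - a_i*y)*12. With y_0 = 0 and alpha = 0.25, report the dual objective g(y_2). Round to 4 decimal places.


Dual ascent for LP: min 2*x1 + 13*x2, 5*x1 + 3*x2 = 23, 0 <= x_i <= 12
Step 1: y^k = 0.0, reduced costs: (2.0, 13.0)
  x^k = (0.0, 0.0), subgradient = b - a^T x = 23.0
  y^{k+1} = 0.0 + 0.25*23.0 = 5.75
Step 2: y^k = 5.75, reduced costs: (-26.75, -4.25)
  x^k = (12.0, 12.0), subgradient = b - a^T x = -73.0
  y^{k+1} = 5.75 + 0.25*-73.0 = -12.5
Dual objective at y_2 = -12.5: reduced costs (64.5, 50.5), box minimizer x = (0.0, 0.0)
g(y_2) = b*y + (c1 - a1*y)*x1 + (c2 - a2*y)*x2 = 23*(-12.5) + 64.5*0.0 + 50.5*0.0 = -287.5 + 0.0 + 0.0 = -287.5


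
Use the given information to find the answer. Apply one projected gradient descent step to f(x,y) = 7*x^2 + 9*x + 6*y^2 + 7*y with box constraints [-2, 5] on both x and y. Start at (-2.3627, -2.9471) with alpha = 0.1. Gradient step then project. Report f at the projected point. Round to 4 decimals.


Step 1: Compute gradient at (-2.3627, -2.9471).
grad_x = 2*7*-2.3627 + 9 = -24.0778
grad_y = 2*6*-2.9471 + 7 = -28.3652
Step 2: Gradient step.
x_raw = -2.3627 - 0.1*-24.0778 = 0.0451
y_raw = -2.9471 - 0.1*-28.3652 = -0.1106
Step 3: Project onto [-2, 5].
x_proj = clip(0.0451) = 0.0451
y_proj = clip(-0.1106) = -0.1106
Step 4: Evaluate f.
f(0.0451, -0.1106) = -0.2807


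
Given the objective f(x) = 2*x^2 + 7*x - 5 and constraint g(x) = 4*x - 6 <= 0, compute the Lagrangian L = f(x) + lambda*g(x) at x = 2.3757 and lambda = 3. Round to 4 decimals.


Step 1: Evaluate f(x).
f(2.3757) = 2*2.3757^2 + 7*2.3757 - 5 = 22.9178
Step 2: Evaluate g(x).
g(2.3757) = 4*2.3757 - 6 = 3.5028
Step 3: Compute Lagrangian.
L = 22.9178 + 3*3.5028 = 33.4262


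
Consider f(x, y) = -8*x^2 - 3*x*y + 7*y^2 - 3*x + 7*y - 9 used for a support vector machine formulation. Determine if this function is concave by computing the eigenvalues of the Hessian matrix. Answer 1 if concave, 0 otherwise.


The Hessian of f(x,y) = -8*x^2 - 3*x*y + 7*y^2 - 3*x + 7*y - 9 is:
H = [[-16, -3], [-3, 14]]
Trace = -16 + 14 = -2
Determinant = -16*14 - (-3)^2 = -233
Discriminant = (-2)^2 - 4*-233 = 936.0
Eigenvalues: lambda_1 = -16.2971, lambda_2 = 14.2971
The function is not concave.

0


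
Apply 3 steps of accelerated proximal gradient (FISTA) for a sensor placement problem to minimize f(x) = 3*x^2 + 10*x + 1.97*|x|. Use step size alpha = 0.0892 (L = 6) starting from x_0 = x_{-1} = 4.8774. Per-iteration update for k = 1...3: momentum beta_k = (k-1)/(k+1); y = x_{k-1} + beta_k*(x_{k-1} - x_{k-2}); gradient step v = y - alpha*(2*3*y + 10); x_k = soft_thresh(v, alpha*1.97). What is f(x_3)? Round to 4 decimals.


FISTA on f(x) = 3*x^2 + 10*x + 1.97*|x|
L = 6, alpha = 0.0892
Iteration 1: beta = 0.0, y = 4.8774 + 0.0*(4.8774 - 4.8774) = 4.8774
  grad(y) = 39.2644, v = y - alpha*grad = 1.375
  prox(v) = soft_thresh(1.375, 0.1757) = 1.1993
Iteration 2: beta = 0.3333, y = 1.1993 + 0.3333*(1.1993 - 4.8774) = -0.0267
  grad(y) = 9.8395, v = y - alpha*grad = -0.9044
  prox(v) = soft_thresh(-0.9044, 0.1757) = -0.7287
Iteration 3: beta = 0.5, y = -0.7287 + 0.5*(-0.7287 - 1.1993) = -1.6927
  grad(y) = -0.1562, v = y - alpha*grad = -1.6788
  prox(v) = soft_thresh(-1.6788, 0.1757) = -1.503
f(x_3) = 3*(-1.503)^2 + 10*(-1.503) + 1.97*|-1.503| = -5.292


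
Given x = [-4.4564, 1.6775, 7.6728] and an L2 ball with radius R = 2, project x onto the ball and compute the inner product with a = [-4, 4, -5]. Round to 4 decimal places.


Step 1: Compute ||x|| (intermediates to 6 decimals).
||x|| = sqrt((-4.4564)^2 + 1.6775^2 + 7.6728^2) = 9.030247
Step 2: Project.
Since ||x|| > R, scale = R/||x|| = 2/9.030247 = 0.221478, proj(x) = scale * x
proj(x) = [-0.986995, 0.371529, 1.699356]
Step 3: Dot product.
a^T * proj(x) = -4*(-0.986995) + 4*0.371529 - 5*1.699356 = -3.0627


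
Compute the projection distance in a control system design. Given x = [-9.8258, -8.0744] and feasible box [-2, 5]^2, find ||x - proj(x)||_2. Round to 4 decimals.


Project each component onto [-2, 5].
clip(-9.8258) = -2.0, clip(-8.0744) = -2.0
Projection = [-2.0, -2.0]
Squared diffs: [61.2431, 36.8983]
Distance = sqrt(98.1414) = 9.9066


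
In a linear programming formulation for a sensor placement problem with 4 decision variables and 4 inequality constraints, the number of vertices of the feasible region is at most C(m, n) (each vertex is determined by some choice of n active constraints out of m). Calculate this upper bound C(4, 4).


Each vertex corresponds to some choice of n active constraints out of m, so the number of vertices is at most C(m, n) = m! / (n!(m-n)!).
m = 4, n = 4
Numerator: 4 * 3 * 2 * 1
Denominator: 4! = 24
C(4, 4) = 1


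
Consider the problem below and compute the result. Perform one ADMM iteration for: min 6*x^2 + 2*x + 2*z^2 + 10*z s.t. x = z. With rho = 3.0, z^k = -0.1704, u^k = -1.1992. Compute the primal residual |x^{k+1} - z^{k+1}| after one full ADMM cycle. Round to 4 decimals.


ADMM iteration with rho = 3.0, z^k = -0.1704, u^k = -1.1992
Step 1: x-update.
Minimize 6*x^2 + 2*x + (3.0/2)*(x + 0.1704 - 1.1992)^2
FOC: (2*6 + 3.0)*x = -2 + 3.0*(-0.1704 + 1.1992)
x^{k+1} = 0.0724
Step 2: z-update.
Minimize 2*z^2 + 10*z + (3.0/2)*(0.0724 - z - 1.1992)^2
FOC: (2*2 + 3.0)*z = -10 + 3.0*(0.0724 - 1.1992)
z^{k+1} = -1.9115
Step 3: u-update.
u^{k+1} = -1.1992 + 0.0724 + 1.9115 = 0.7847
Step 4: Primal residual = |0.0724 + 1.9115| = 1.9839
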